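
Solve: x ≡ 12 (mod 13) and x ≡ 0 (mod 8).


M = 13*8 = 104
M1 = M/13 = 8, M2 = M/8 = 13
M1^(-1) mod 13 = 5, M2^(-1) mod 8 = 5
x = 12*8*5 + 0*13*5 = 480
480 mod 104 = 64
Check: 64 mod 13 = 12 ✓, 64 mod 8 = 0 ✓

x ≡ 64 (mod 104)


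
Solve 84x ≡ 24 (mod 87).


GCD(84, 87) = 3 divides 24
Divide: 28x ≡ 8 (mod 29)
x ≡ 21 (mod 29)


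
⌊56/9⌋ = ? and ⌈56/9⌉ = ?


56/9 = 6.2222
floor = 6
ceil = 7

floor = 6, ceil = 7


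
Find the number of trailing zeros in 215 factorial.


floor(215/5) = 43
floor(215/25) = 8
floor(215/125) = 1
Total = 52

52 trailing zeros


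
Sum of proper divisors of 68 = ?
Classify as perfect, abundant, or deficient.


Proper divisors: 1, 2, 4, 17, 34
Sum = 1 + 2 + 4 + 17 + 34 = 58
58 < 68 → deficient

s(68) = 58 (deficient)


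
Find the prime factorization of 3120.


3120 / 2 = 1560
1560 / 2 = 780
780 / 2 = 390
390 / 2 = 195
195 / 3 = 65
65 / 5 = 13
13 / 13 = 1
3120 = 2^4 × 3 × 5 × 13


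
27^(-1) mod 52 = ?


Use the extended Euclidean algorithm on (52, 27); each row r = 52*s + 27*t:
r=52, s=1, t=0
r=27, s=0, t=1
q=1: r=25, s=1, t=-1   [52*(1) + 27*(-1) = 25]
q=1: r=2, s=-1, t=2   [52*(-1) + 27*(2) = 2]
q=12: r=1, s=13, t=-25   [52*(13) + 27*(-25) = 1]
q=2: r=0, s=-27, t=52   [52*(-27) + 27*(52) = 0]
GCD = 1 with t = -25, so 27*(-25) ≡ 1 (mod 52)
Inverse = -25 mod 52 = 27
Check: 27 * 27 = 729 ≡ 1 (mod 52)

27^(-1) ≡ 27 (mod 52)


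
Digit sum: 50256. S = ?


5 + 0 + 2 + 5 + 6 = 18


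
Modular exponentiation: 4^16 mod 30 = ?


4^1 mod 30 = 4
4^2 mod 30 = 16
4^3 mod 30 = 4
4^4 mod 30 = 16
4^5 mod 30 = 4
4^6 mod 30 = 16
4^7 mod 30 = 4
4^8 mod 30 = 16
4^9 mod 30 = 4
4^10 mod 30 = 16
4^11 mod 30 = 4
4^12 mod 30 = 16
4^13 mod 30 = 4
4^14 mod 30 = 16
4^15 mod 30 = 4
4^16 mod 30 = 16


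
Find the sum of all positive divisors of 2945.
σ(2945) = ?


Divisors of 2945: 1, 5, 19, 31, 95, 155, 589, 2945
Sum = 1 + 5 + 19 + 31 + 95 + 155 + 589 + 2945 = 3840

σ(2945) = 3840


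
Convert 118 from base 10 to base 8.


118 (base 10) = 118 (decimal)
118 (decimal) = 166 (base 8)


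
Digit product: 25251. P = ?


2 × 5 × 2 × 5 × 1 = 100


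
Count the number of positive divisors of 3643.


3643 = 3643^1
d(3643) = (1+1) = 2

2 divisors


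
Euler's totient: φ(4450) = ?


4450 = 2 × 5^2 × 89
Prime factors: 2, 5, 89
φ(4450) = 4450 × (1-1/2) × (1-1/5) × (1-1/89)
= 4450 × 1/2 × 4/5 × 88/89 = 1760

φ(4450) = 1760


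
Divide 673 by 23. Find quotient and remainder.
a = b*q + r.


673 = 23 * 29 + 6
Check: 667 + 6 = 673

q = 29, r = 6


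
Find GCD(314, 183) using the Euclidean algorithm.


314 = 1 * 183 + 131
183 = 1 * 131 + 52
131 = 2 * 52 + 27
52 = 1 * 27 + 25
27 = 1 * 25 + 2
25 = 12 * 2 + 1
2 = 2 * 1 + 0
GCD = 1


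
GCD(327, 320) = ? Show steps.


327 = 1 * 320 + 7
320 = 45 * 7 + 5
7 = 1 * 5 + 2
5 = 2 * 2 + 1
2 = 2 * 1 + 0
GCD = 1


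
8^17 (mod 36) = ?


8^1 mod 36 = 8
8^2 mod 36 = 28
8^3 mod 36 = 8
8^4 mod 36 = 28
8^5 mod 36 = 8
8^6 mod 36 = 28
8^7 mod 36 = 8
8^8 mod 36 = 28
8^9 mod 36 = 8
8^10 mod 36 = 28
8^11 mod 36 = 8
8^12 mod 36 = 28
8^13 mod 36 = 8
8^14 mod 36 = 28
8^15 mod 36 = 8
8^16 mod 36 = 28
8^17 mod 36 = 8


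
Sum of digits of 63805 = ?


6 + 3 + 8 + 0 + 5 = 22


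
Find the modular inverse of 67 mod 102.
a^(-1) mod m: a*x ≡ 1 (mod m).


Use the extended Euclidean algorithm on (102, 67); each row r = 102*s + 67*t:
r=102, s=1, t=0
r=67, s=0, t=1
q=1: r=35, s=1, t=-1   [102*(1) + 67*(-1) = 35]
q=1: r=32, s=-1, t=2   [102*(-1) + 67*(2) = 32]
q=1: r=3, s=2, t=-3   [102*(2) + 67*(-3) = 3]
q=10: r=2, s=-21, t=32   [102*(-21) + 67*(32) = 2]
q=1: r=1, s=23, t=-35   [102*(23) + 67*(-35) = 1]
q=2: r=0, s=-67, t=102   [102*(-67) + 67*(102) = 0]
GCD = 1 with t = -35, so 67*(-35) ≡ 1 (mod 102)
Inverse = -35 mod 102 = 67
Check: 67 * 67 = 4489 ≡ 1 (mod 102)

67^(-1) ≡ 67 (mod 102)


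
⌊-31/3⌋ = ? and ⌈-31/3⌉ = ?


-31/3 = -10.3333
floor = -11
ceil = -10

floor = -11, ceil = -10


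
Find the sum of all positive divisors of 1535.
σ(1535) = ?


Divisors of 1535: 1, 5, 307, 1535
Sum = 1 + 5 + 307 + 1535 = 1848

σ(1535) = 1848


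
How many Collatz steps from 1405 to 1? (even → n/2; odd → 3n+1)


1405 → 4216 → 2108 → 1054 → 527 → 1582 → 791 → 2374 → 1187 → 3562 → 1781 → 5344 → 2672 → 1336 → 668 → 334 → 167 → 502 → 251 → 754 → 377 → 1132 → 566 → 283 → 850 → 425 → 1276 → 638 → 319 → 958 → 479 → 1438 → 719 → 2158 → 1079 → 3238 → 1619 → 4858 → 2429 → 7288 → 3644 → 1822 → 911 → 2734 → 1367 → 4102 → 2051 → 6154 → 3077 → 9232 → 4616 → 2308 → 1154 → 577 → 1732 → 866 → 433 → 1300 → 650 → 325 → 976 → 488 → 244 → 122 → 61 → 184 → 92 → 46 → 23 → 70 → 35 → 106 → 53 → 160 → 80 → 40 → 20 → 10 → 5 → 16 → 8 → 4 → 2 → 1
Total steps = 83

83 steps


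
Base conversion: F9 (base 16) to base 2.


F9 (base 16) = 249 (decimal)
249 (decimal) = 11111001 (base 2)


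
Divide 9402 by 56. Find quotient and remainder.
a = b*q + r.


9402 = 56 * 167 + 50
Check: 9352 + 50 = 9402

q = 167, r = 50


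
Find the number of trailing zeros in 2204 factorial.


floor(2204/5) = 440
floor(2204/25) = 88
floor(2204/125) = 17
floor(2204/625) = 3
Total = 548

548 trailing zeros


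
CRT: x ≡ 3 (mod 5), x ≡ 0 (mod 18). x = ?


M = 5*18 = 90
M1 = M/5 = 18, M2 = M/18 = 5
M1^(-1) mod 5 = 2, M2^(-1) mod 18 = 11
x = 3*18*2 + 0*5*11 = 108
108 mod 90 = 18
Check: 18 mod 5 = 3 ✓, 18 mod 18 = 0 ✓

x ≡ 18 (mod 90)


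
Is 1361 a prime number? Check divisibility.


Check divisors up to sqrt(1361) = 36.8917
No divisors found.
1361 is prime.

Yes, 1361 is prime


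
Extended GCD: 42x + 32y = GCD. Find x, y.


Tabular extended Euclidean (each row: r = 42*s + 32*t):
r=42, s=1, t=0
r=32, s=0, t=1
q=1: r=10, s=1, t=-1   [42*(1) + 32*(-1) = 10]
q=3: r=2, s=-3, t=4   [42*(-3) + 32*(4) = 2]
q=5: r=0, s=16, t=-21   [42*(16) + 32*(-21) = 0]
GCD = 2; from the row with r=2: x=-3, y=4
Check: 42*(-3) + 32*(4) = -126 + 128 = 2

GCD = 2, x = -3, y = 4


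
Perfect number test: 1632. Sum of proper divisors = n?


Proper divisors of 1632: 1, 2, 3, 4, 6, 8, 12, 16, 17, 24, 32, 34, 48, 51, 68, 96, 102, 136, 204, 272, 408, 544, 816
Sum = 1 + 2 + 3 + 4 + 6 + 8 + 12 + 16 + 17 + 24 + 32 + 34 + 48 + 51 + 68 + 96 + 102 + 136 + 204 + 272 + 408 + 544 + 816 = 2904

No, 1632 is not perfect (2904 ≠ 1632)


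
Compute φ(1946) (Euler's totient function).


1946 = 2 × 7 × 139
Prime factors: 2, 7, 139
φ(1946) = 1946 × (1-1/2) × (1-1/7) × (1-1/139)
= 1946 × 1/2 × 6/7 × 138/139 = 828

φ(1946) = 828


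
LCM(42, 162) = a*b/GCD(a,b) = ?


GCD(42, 162) = 6
LCM = 42*162/6 = 6804/6 = 1134

LCM = 1134


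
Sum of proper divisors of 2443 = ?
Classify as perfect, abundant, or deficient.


Proper divisors: 1, 7, 349
Sum = 1 + 7 + 349 = 357
357 < 2443 → deficient

s(2443) = 357 (deficient)


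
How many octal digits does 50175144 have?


50175144 in base 8 = 277316250
Number of digits = 9

9 digits (base 8)


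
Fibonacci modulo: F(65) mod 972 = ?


F(k) mod 972 for k=1..65:
1, 1, 2, 3, 5, 8, 13, 21, 34, 55, 89, 144, 233, 377, 610, 15, 625, 640, 293, 933, 254, 215, 469, 684, 181, 865, 74, 939, 41, 8, 49, 57, 106, 163, 269, 432, 701, 161, 862, 51, 913, 964, 905, 897, 830, 755, 613, 396, 37, 433, 470, 903, 401, 332, 733, 93, 826, 919, 773, 720, 521, 269, 790, 87, 877
F(65) mod 972 = 877


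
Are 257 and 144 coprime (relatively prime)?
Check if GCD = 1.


Euclidean algorithm:
257 = 1 * 144 + 113
144 = 1 * 113 + 31
113 = 3 * 31 + 20
31 = 1 * 20 + 11
20 = 1 * 11 + 9
11 = 1 * 9 + 2
9 = 4 * 2 + 1
2 = 2 * 1 + 0
GCD(257, 144) = 1

Yes, coprime (GCD = 1)


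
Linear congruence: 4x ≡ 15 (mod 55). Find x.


GCD(4, 55) = 1, unique solution
a^(-1) mod 55 = 14
x = 14 * 15 mod 55 = 45

x ≡ 45 (mod 55)


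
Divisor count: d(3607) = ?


3607 = 3607^1
d(3607) = (1+1) = 2

2 divisors


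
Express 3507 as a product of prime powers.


3507 / 3 = 1169
1169 / 7 = 167
167 / 167 = 1
3507 = 3 × 7 × 167


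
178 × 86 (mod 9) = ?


178 × 86 = 15308
15308 mod 9 = 8


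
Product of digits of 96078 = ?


9 × 6 × 0 × 7 × 8 = 0


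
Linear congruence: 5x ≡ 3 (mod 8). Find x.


GCD(5, 8) = 1, unique solution
a^(-1) mod 8 = 5
x = 5 * 3 mod 8 = 7

x ≡ 7 (mod 8)


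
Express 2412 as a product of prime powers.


2412 / 2 = 1206
1206 / 2 = 603
603 / 3 = 201
201 / 3 = 67
67 / 67 = 1
2412 = 2^2 × 3^2 × 67


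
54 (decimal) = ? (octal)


54 (base 10) = 54 (decimal)
54 (decimal) = 66 (base 8)


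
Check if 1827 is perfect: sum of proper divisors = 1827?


Proper divisors of 1827: 1, 3, 7, 9, 21, 29, 63, 87, 203, 261, 609
Sum = 1 + 3 + 7 + 9 + 21 + 29 + 63 + 87 + 203 + 261 + 609 = 1293

No, 1827 is not perfect (1293 ≠ 1827)


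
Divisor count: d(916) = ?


916 = 2^2 × 229^1
d(916) = (2+1) × (1+1) = 6

6 divisors


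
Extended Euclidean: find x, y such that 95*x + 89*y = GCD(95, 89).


Tabular extended Euclidean (each row: r = 95*s + 89*t):
r=95, s=1, t=0
r=89, s=0, t=1
q=1: r=6, s=1, t=-1   [95*(1) + 89*(-1) = 6]
q=14: r=5, s=-14, t=15   [95*(-14) + 89*(15) = 5]
q=1: r=1, s=15, t=-16   [95*(15) + 89*(-16) = 1]
q=5: r=0, s=-89, t=95   [95*(-89) + 89*(95) = 0]
GCD = 1; from the row with r=1: x=15, y=-16
Check: 95*(15) + 89*(-16) = 1425 - 1424 = 1

GCD = 1, x = 15, y = -16


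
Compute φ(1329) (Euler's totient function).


1329 = 3 × 443
Prime factors: 3, 443
φ(1329) = 1329 × (1-1/3) × (1-1/443)
= 1329 × 2/3 × 442/443 = 884

φ(1329) = 884


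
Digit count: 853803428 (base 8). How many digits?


853803428 in base 8 = 6271000644
Number of digits = 10

10 digits (base 8)


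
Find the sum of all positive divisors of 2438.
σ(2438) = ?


Divisors of 2438: 1, 2, 23, 46, 53, 106, 1219, 2438
Sum = 1 + 2 + 23 + 46 + 53 + 106 + 1219 + 2438 = 3888

σ(2438) = 3888


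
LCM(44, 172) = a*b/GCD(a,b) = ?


GCD(44, 172) = 4
LCM = 44*172/4 = 7568/4 = 1892

LCM = 1892


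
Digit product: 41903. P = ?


4 × 1 × 9 × 0 × 3 = 0


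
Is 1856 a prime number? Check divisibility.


1856 / 2 = 928 (exact division)
1856 is NOT prime.

No, 1856 is not prime


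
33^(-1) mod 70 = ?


Use the extended Euclidean algorithm on (70, 33); each row r = 70*s + 33*t:
r=70, s=1, t=0
r=33, s=0, t=1
q=2: r=4, s=1, t=-2   [70*(1) + 33*(-2) = 4]
q=8: r=1, s=-8, t=17   [70*(-8) + 33*(17) = 1]
q=4: r=0, s=33, t=-70   [70*(33) + 33*(-70) = 0]
GCD = 1 with t = 17, so 33*(17) ≡ 1 (mod 70)
Inverse = 17 mod 70 = 17
Check: 33 * 17 = 561 ≡ 1 (mod 70)

33^(-1) ≡ 17 (mod 70)


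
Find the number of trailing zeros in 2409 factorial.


floor(2409/5) = 481
floor(2409/25) = 96
floor(2409/125) = 19
floor(2409/625) = 3
Total = 599

599 trailing zeros


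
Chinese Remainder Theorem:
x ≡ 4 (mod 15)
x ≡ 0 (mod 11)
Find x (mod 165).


M = 15*11 = 165
M1 = M/15 = 11, M2 = M/11 = 15
M1^(-1) mod 15 = 11, M2^(-1) mod 11 = 3
x = 4*11*11 + 0*15*3 = 484
484 mod 165 = 154
Check: 154 mod 15 = 4 ✓, 154 mod 11 = 0 ✓

x ≡ 154 (mod 165)


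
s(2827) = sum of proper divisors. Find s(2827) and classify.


Proper divisors: 1, 11, 257
Sum = 1 + 11 + 257 = 269
269 < 2827 → deficient

s(2827) = 269 (deficient)


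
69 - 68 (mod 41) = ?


69 - 68 = 1
1 mod 41 = 1


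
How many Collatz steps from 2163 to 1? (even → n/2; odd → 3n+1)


2163 → 6490 → 3245 → 9736 → 4868 → 2434 → 1217 → 3652 → 1826 → 913 → 2740 → 1370 → 685 → 2056 → 1028 → 514 → 257 → 772 → 386 → 193 → 580 → 290 → 145 → 436 → 218 → 109 → 328 → 164 → 82 → 41 → 124 → 62 → 31 → 94 → 47 → 142 → 71 → 214 → 107 → 322 → 161 → 484 → 242 → 121 → 364 → 182 → 91 → 274 → 137 → 412 → 206 → 103 → 310 → 155 → 466 → 233 → 700 → 350 → 175 → 526 → 263 → 790 → 395 → 1186 → 593 → 1780 → 890 → 445 → 1336 → 668 → 334 → 167 → 502 → 251 → 754 → 377 → 1132 → 566 → 283 → 850 → 425 → 1276 → 638 → 319 → 958 → 479 → 1438 → 719 → 2158 → 1079 → 3238 → 1619 → 4858 → 2429 → 7288 → 3644 → 1822 → 911 → 2734 → 1367 → 4102 → 2051 → 6154 → 3077 → 9232 → 4616 → 2308 → 1154 → 577 → 1732 → 866 → 433 → 1300 → 650 → 325 → 976 → 488 → 244 → 122 → 61 → 184 → 92 → 46 → 23 → 70 → 35 → 106 → 53 → 160 → 80 → 40 → 20 → 10 → 5 → 16 → 8 → 4 → 2 → 1
Total steps = 138

138 steps


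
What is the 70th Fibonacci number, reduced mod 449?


F(k) mod 449 for k=1..70:
1, 1, 2, 3, 5, 8, 13, 21, 34, 55, 89, 144, 233, 377, 161, 89, 250, 339, 140, 30, 170, 200, 370, 121, 42, 163, 205, 368, 124, 43, 167, 210, 377, 138, 66, 204, 270, 25, 295, 320, 166, 37, 203, 240, 443, 234, 228, 13, 241, 254, 46, 300, 346, 197, 94, 291, 385, 227, 163, 390, 104, 45, 149, 194, 343, 88, 431, 70, 52, 122
F(70) mod 449 = 122


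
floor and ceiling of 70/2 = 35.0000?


70/2 = 35.0000
floor = 35
ceil = 35

floor = 35, ceil = 35


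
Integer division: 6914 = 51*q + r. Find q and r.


6914 = 51 * 135 + 29
Check: 6885 + 29 = 6914

q = 135, r = 29


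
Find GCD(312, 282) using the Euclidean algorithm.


312 = 1 * 282 + 30
282 = 9 * 30 + 12
30 = 2 * 12 + 6
12 = 2 * 6 + 0
GCD = 6


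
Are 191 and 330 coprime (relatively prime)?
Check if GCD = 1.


Euclidean algorithm:
330 = 1 * 191 + 139
191 = 1 * 139 + 52
139 = 2 * 52 + 35
52 = 1 * 35 + 17
35 = 2 * 17 + 1
17 = 17 * 1 + 0
GCD(191, 330) = 1

Yes, coprime (GCD = 1)


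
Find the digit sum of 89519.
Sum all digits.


8 + 9 + 5 + 1 + 9 = 32


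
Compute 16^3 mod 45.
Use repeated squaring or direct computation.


16^1 mod 45 = 16
16^2 mod 45 = 31
16^3 mod 45 = 1


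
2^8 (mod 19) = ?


2^1 mod 19 = 2
2^2 mod 19 = 4
2^3 mod 19 = 8
2^4 mod 19 = 16
2^5 mod 19 = 13
2^6 mod 19 = 7
2^7 mod 19 = 14
2^8 mod 19 = 9


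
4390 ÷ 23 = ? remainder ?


4390 = 23 * 190 + 20
Check: 4370 + 20 = 4390

q = 190, r = 20


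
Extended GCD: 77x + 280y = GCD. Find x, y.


Tabular extended Euclidean (each row: r = 77*s + 280*t):
r=77, s=1, t=0
r=280, s=0, t=1
q=0: r=77, s=1, t=0   [77*(1) + 280*(0) = 77]
q=3: r=49, s=-3, t=1   [77*(-3) + 280*(1) = 49]
q=1: r=28, s=4, t=-1   [77*(4) + 280*(-1) = 28]
q=1: r=21, s=-7, t=2   [77*(-7) + 280*(2) = 21]
q=1: r=7, s=11, t=-3   [77*(11) + 280*(-3) = 7]
q=3: r=0, s=-40, t=11   [77*(-40) + 280*(11) = 0]
GCD = 7; from the row with r=7: x=11, y=-3
Check: 77*(11) + 280*(-3) = 847 - 840 = 7

GCD = 7, x = 11, y = -3


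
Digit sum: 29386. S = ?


2 + 9 + 3 + 8 + 6 = 28


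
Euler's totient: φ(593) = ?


593 = 593
Prime factors: 593
φ(593) = 593 × (1-1/593)
= 593 × 592/593 = 592

φ(593) = 592


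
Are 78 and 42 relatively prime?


Euclidean algorithm:
78 = 1 * 42 + 36
42 = 1 * 36 + 6
36 = 6 * 6 + 0
GCD(78, 42) = 6

No, not coprime (GCD = 6)


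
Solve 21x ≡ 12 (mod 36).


GCD(21, 36) = 3 divides 12
Divide: 7x ≡ 4 (mod 12)
x ≡ 4 (mod 12)


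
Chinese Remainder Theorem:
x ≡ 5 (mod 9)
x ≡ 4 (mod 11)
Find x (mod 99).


M = 9*11 = 99
M1 = M/9 = 11, M2 = M/11 = 9
M1^(-1) mod 9 = 5, M2^(-1) mod 11 = 5
x = 5*11*5 + 4*9*5 = 455
455 mod 99 = 59
Check: 59 mod 9 = 5 ✓, 59 mod 11 = 4 ✓

x ≡ 59 (mod 99)


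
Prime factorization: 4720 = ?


4720 / 2 = 2360
2360 / 2 = 1180
1180 / 2 = 590
590 / 2 = 295
295 / 5 = 59
59 / 59 = 1
4720 = 2^4 × 5 × 59


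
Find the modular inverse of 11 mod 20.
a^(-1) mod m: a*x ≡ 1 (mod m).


Use the extended Euclidean algorithm on (20, 11); each row r = 20*s + 11*t:
r=20, s=1, t=0
r=11, s=0, t=1
q=1: r=9, s=1, t=-1   [20*(1) + 11*(-1) = 9]
q=1: r=2, s=-1, t=2   [20*(-1) + 11*(2) = 2]
q=4: r=1, s=5, t=-9   [20*(5) + 11*(-9) = 1]
q=2: r=0, s=-11, t=20   [20*(-11) + 11*(20) = 0]
GCD = 1 with t = -9, so 11*(-9) ≡ 1 (mod 20)
Inverse = -9 mod 20 = 11
Check: 11 * 11 = 121 ≡ 1 (mod 20)

11^(-1) ≡ 11 (mod 20)


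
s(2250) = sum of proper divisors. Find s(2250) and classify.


Proper divisors: 1, 2, 3, 5, 6, 9, 10, 15, 18, 25, 30, 45, 50, 75, 90, 125, 150, 225, 250, 375, 450, 750, 1125
Sum = 1 + 2 + 3 + 5 + 6 + 9 + 10 + 15 + 18 + 25 + 30 + 45 + 50 + 75 + 90 + 125 + 150 + 225 + 250 + 375 + 450 + 750 + 1125 = 3834
3834 > 2250 → abundant

s(2250) = 3834 (abundant)


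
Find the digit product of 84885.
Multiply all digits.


8 × 4 × 8 × 8 × 5 = 10240


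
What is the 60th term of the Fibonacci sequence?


Sequence: 1, 1, 2, 3, 5, 8, 13, 21, 34, 55, 89, 144, 233, 377, 610, 987, 1597, 2584, 4181, 6765, 10946, 17711, 28657, 46368, 75025, 121393, 196418, 317811, 514229, 832040, 1346269, 2178309, 3524578, 5702887, 9227465, 14930352, 24157817, 39088169, 63245986, 102334155, 165580141, 267914296, 433494437, 701408733, 1134903170, 1836311903, 2971215073, 4807526976, 7778742049, 12586269025, 20365011074, 32951280099, 53316291173, 86267571272, 139583862445, 225851433717, 365435296162, 591286729879, 956722026041, 1548008755920
F(60) = 1548008755920


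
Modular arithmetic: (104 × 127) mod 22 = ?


104 × 127 = 13208
13208 mod 22 = 8


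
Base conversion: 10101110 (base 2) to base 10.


10101110 (base 2) = 174 (decimal)
174 (decimal) = 174 (base 10)


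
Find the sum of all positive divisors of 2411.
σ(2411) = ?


Divisors of 2411: 1, 2411
Sum = 1 + 2411 = 2412

σ(2411) = 2412


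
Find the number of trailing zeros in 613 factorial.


floor(613/5) = 122
floor(613/25) = 24
floor(613/125) = 4
Total = 150

150 trailing zeros


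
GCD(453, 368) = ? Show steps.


453 = 1 * 368 + 85
368 = 4 * 85 + 28
85 = 3 * 28 + 1
28 = 28 * 1 + 0
GCD = 1


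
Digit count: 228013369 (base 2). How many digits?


228013369 in base 2 = 1101100101110011010100111001
Number of digits = 28

28 digits (base 2)


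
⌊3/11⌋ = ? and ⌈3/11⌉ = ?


3/11 = 0.2727
floor = 0
ceil = 1

floor = 0, ceil = 1


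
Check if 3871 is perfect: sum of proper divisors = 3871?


Proper divisors of 3871: 1, 7, 49, 79, 553
Sum = 1 + 7 + 49 + 79 + 553 = 689

No, 3871 is not perfect (689 ≠ 3871)


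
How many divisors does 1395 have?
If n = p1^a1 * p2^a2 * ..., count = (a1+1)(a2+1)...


1395 = 3^2 × 5^1 × 31^1
d(1395) = (2+1) × (1+1) × (1+1) = 12

12 divisors


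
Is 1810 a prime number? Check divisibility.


1810 / 2 = 905 (exact division)
1810 is NOT prime.

No, 1810 is not prime


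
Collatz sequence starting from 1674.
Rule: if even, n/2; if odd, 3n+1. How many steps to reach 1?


1674 → 837 → 2512 → 1256 → 628 → 314 → 157 → 472 → 236 → 118 → 59 → 178 → 89 → 268 → 134 → 67 → 202 → 101 → 304 → 152 → 76 → 38 → 19 → 58 → 29 → 88 → 44 → 22 → 11 → 34 → 17 → 52 → 26 → 13 → 40 → 20 → 10 → 5 → 16 → 8 → 4 → 2 → 1
Total steps = 42

42 steps


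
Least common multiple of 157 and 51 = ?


GCD(157, 51) = 1
LCM = 157*51/1 = 8007/1 = 8007

LCM = 8007


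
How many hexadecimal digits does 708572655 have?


708572655 in base 16 = 2A3BF5EF
Number of digits = 8

8 digits (base 16)


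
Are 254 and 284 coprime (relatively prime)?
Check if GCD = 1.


Euclidean algorithm:
284 = 1 * 254 + 30
254 = 8 * 30 + 14
30 = 2 * 14 + 2
14 = 7 * 2 + 0
GCD(254, 284) = 2

No, not coprime (GCD = 2)


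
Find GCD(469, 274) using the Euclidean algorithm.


469 = 1 * 274 + 195
274 = 1 * 195 + 79
195 = 2 * 79 + 37
79 = 2 * 37 + 5
37 = 7 * 5 + 2
5 = 2 * 2 + 1
2 = 2 * 1 + 0
GCD = 1


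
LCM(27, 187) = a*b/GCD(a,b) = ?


GCD(27, 187) = 1
LCM = 27*187/1 = 5049/1 = 5049

LCM = 5049


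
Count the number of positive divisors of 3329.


3329 = 3329^1
d(3329) = (1+1) = 2

2 divisors


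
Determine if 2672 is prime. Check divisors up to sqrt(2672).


2672 / 2 = 1336 (exact division)
2672 is NOT prime.

No, 2672 is not prime


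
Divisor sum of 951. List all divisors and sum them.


Divisors of 951: 1, 3, 317, 951
Sum = 1 + 3 + 317 + 951 = 1272

σ(951) = 1272


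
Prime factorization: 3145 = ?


3145 / 5 = 629
629 / 17 = 37
37 / 37 = 1
3145 = 5 × 17 × 37


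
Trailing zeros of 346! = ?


floor(346/5) = 69
floor(346/25) = 13
floor(346/125) = 2
Total = 84

84 trailing zeros


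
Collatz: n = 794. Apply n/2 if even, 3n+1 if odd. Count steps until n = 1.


794 → 397 → 1192 → 596 → 298 → 149 → 448 → 224 → 112 → 56 → 28 → 14 → 7 → 22 → 11 → 34 → 17 → 52 → 26 → 13 → 40 → 20 → 10 → 5 → 16 → 8 → 4 → 2 → 1
Total steps = 28

28 steps


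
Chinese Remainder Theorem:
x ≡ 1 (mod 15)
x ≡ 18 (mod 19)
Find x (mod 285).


M = 15*19 = 285
M1 = M/15 = 19, M2 = M/19 = 15
M1^(-1) mod 15 = 4, M2^(-1) mod 19 = 14
x = 1*19*4 + 18*15*14 = 3856
3856 mod 285 = 151
Check: 151 mod 15 = 1 ✓, 151 mod 19 = 18 ✓

x ≡ 151 (mod 285)


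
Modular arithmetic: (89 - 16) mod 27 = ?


89 - 16 = 73
73 mod 27 = 19


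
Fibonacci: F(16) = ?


Sequence: 1, 1, 2, 3, 5, 8, 13, 21, 34, 55, 89, 144, 233, 377, 610, 987
F(16) = 987


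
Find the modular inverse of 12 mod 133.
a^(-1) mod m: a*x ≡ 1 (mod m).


Use the extended Euclidean algorithm on (133, 12); each row r = 133*s + 12*t:
r=133, s=1, t=0
r=12, s=0, t=1
q=11: r=1, s=1, t=-11   [133*(1) + 12*(-11) = 1]
q=12: r=0, s=-12, t=133   [133*(-12) + 12*(133) = 0]
GCD = 1 with t = -11, so 12*(-11) ≡ 1 (mod 133)
Inverse = -11 mod 133 = 122
Check: 12 * 122 = 1464 ≡ 1 (mod 133)

12^(-1) ≡ 122 (mod 133)


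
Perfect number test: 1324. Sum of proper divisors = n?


Proper divisors of 1324: 1, 2, 4, 331, 662
Sum = 1 + 2 + 4 + 331 + 662 = 1000

No, 1324 is not perfect (1000 ≠ 1324)


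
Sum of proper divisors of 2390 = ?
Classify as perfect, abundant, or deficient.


Proper divisors: 1, 2, 5, 10, 239, 478, 1195
Sum = 1 + 2 + 5 + 10 + 239 + 478 + 1195 = 1930
1930 < 2390 → deficient

s(2390) = 1930 (deficient)


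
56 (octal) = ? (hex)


56 (base 8) = 46 (decimal)
46 (decimal) = 2E (base 16)


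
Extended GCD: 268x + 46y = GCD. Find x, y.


Tabular extended Euclidean (each row: r = 268*s + 46*t):
r=268, s=1, t=0
r=46, s=0, t=1
q=5: r=38, s=1, t=-5   [268*(1) + 46*(-5) = 38]
q=1: r=8, s=-1, t=6   [268*(-1) + 46*(6) = 8]
q=4: r=6, s=5, t=-29   [268*(5) + 46*(-29) = 6]
q=1: r=2, s=-6, t=35   [268*(-6) + 46*(35) = 2]
q=3: r=0, s=23, t=-134   [268*(23) + 46*(-134) = 0]
GCD = 2; from the row with r=2: x=-6, y=35
Check: 268*(-6) + 46*(35) = -1608 + 1610 = 2

GCD = 2, x = -6, y = 35


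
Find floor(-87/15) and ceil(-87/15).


-87/15 = -5.8000
floor = -6
ceil = -5

floor = -6, ceil = -5


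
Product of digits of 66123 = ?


6 × 6 × 1 × 2 × 3 = 216


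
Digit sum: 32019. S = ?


3 + 2 + 0 + 1 + 9 = 15


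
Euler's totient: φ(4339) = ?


4339 = 4339
Prime factors: 4339
φ(4339) = 4339 × (1-1/4339)
= 4339 × 4338/4339 = 4338

φ(4339) = 4338


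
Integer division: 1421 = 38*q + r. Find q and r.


1421 = 38 * 37 + 15
Check: 1406 + 15 = 1421

q = 37, r = 15


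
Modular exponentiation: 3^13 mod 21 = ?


3^1 mod 21 = 3
3^2 mod 21 = 9
3^3 mod 21 = 6
3^4 mod 21 = 18
3^5 mod 21 = 12
3^6 mod 21 = 15
3^7 mod 21 = 3
3^8 mod 21 = 9
3^9 mod 21 = 6
3^10 mod 21 = 18
3^11 mod 21 = 12
3^12 mod 21 = 15
3^13 mod 21 = 3


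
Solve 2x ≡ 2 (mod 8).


GCD(2, 8) = 2 divides 2
Divide: 1x ≡ 1 (mod 4)
x ≡ 1 (mod 4)


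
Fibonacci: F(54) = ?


Sequence: 1, 1, 2, 3, 5, 8, 13, 21, 34, 55, 89, 144, 233, 377, 610, 987, 1597, 2584, 4181, 6765, 10946, 17711, 28657, 46368, 75025, 121393, 196418, 317811, 514229, 832040, 1346269, 2178309, 3524578, 5702887, 9227465, 14930352, 24157817, 39088169, 63245986, 102334155, 165580141, 267914296, 433494437, 701408733, 1134903170, 1836311903, 2971215073, 4807526976, 7778742049, 12586269025, 20365011074, 32951280099, 53316291173, 86267571272
F(54) = 86267571272


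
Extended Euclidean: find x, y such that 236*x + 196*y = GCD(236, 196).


Tabular extended Euclidean (each row: r = 236*s + 196*t):
r=236, s=1, t=0
r=196, s=0, t=1
q=1: r=40, s=1, t=-1   [236*(1) + 196*(-1) = 40]
q=4: r=36, s=-4, t=5   [236*(-4) + 196*(5) = 36]
q=1: r=4, s=5, t=-6   [236*(5) + 196*(-6) = 4]
q=9: r=0, s=-49, t=59   [236*(-49) + 196*(59) = 0]
GCD = 4; from the row with r=4: x=5, y=-6
Check: 236*(5) + 196*(-6) = 1180 - 1176 = 4

GCD = 4, x = 5, y = -6


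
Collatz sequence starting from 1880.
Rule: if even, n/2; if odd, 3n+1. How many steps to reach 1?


1880 → 940 → 470 → 235 → 706 → 353 → 1060 → 530 → 265 → 796 → 398 → 199 → 598 → 299 → 898 → 449 → 1348 → 674 → 337 → 1012 → 506 → 253 → 760 → 380 → 190 → 95 → 286 → 143 → 430 → 215 → 646 → 323 → 970 → 485 → 1456 → 728 → 364 → 182 → 91 → 274 → 137 → 412 → 206 → 103 → 310 → 155 → 466 → 233 → 700 → 350 → 175 → 526 → 263 → 790 → 395 → 1186 → 593 → 1780 → 890 → 445 → 1336 → 668 → 334 → 167 → 502 → 251 → 754 → 377 → 1132 → 566 → 283 → 850 → 425 → 1276 → 638 → 319 → 958 → 479 → 1438 → 719 → 2158 → 1079 → 3238 → 1619 → 4858 → 2429 → 7288 → 3644 → 1822 → 911 → 2734 → 1367 → 4102 → 2051 → 6154 → 3077 → 9232 → 4616 → 2308 → 1154 → 577 → 1732 → 866 → 433 → 1300 → 650 → 325 → 976 → 488 → 244 → 122 → 61 → 184 → 92 → 46 → 23 → 70 → 35 → 106 → 53 → 160 → 80 → 40 → 20 → 10 → 5 → 16 → 8 → 4 → 2 → 1
Total steps = 130

130 steps


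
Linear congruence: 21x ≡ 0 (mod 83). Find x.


GCD(21, 83) = 1, unique solution
a^(-1) mod 83 = 4
x = 4 * 0 mod 83 = 0

x ≡ 0 (mod 83)


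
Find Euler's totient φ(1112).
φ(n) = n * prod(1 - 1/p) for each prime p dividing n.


1112 = 2^3 × 139
Prime factors: 2, 139
φ(1112) = 1112 × (1-1/2) × (1-1/139)
= 1112 × 1/2 × 138/139 = 552

φ(1112) = 552


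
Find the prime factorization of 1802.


1802 / 2 = 901
901 / 17 = 53
53 / 53 = 1
1802 = 2 × 17 × 53


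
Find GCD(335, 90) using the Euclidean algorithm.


335 = 3 * 90 + 65
90 = 1 * 65 + 25
65 = 2 * 25 + 15
25 = 1 * 15 + 10
15 = 1 * 10 + 5
10 = 2 * 5 + 0
GCD = 5


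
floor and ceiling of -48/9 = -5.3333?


-48/9 = -5.3333
floor = -6
ceil = -5

floor = -6, ceil = -5


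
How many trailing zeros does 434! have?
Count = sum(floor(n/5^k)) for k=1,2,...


floor(434/5) = 86
floor(434/25) = 17
floor(434/125) = 3
Total = 106

106 trailing zeros


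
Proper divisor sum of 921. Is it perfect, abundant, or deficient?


Proper divisors: 1, 3, 307
Sum = 1 + 3 + 307 = 311
311 < 921 → deficient

s(921) = 311 (deficient)


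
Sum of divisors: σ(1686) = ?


Divisors of 1686: 1, 2, 3, 6, 281, 562, 843, 1686
Sum = 1 + 2 + 3 + 6 + 281 + 562 + 843 + 1686 = 3384

σ(1686) = 3384


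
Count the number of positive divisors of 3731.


3731 = 7^1 × 13^1 × 41^1
d(3731) = (1+1) × (1+1) × (1+1) = 8

8 divisors


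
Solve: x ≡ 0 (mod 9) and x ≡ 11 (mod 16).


M = 9*16 = 144
M1 = M/9 = 16, M2 = M/16 = 9
M1^(-1) mod 9 = 4, M2^(-1) mod 16 = 9
x = 0*16*4 + 11*9*9 = 891
891 mod 144 = 27
Check: 27 mod 9 = 0 ✓, 27 mod 16 = 11 ✓

x ≡ 27 (mod 144)


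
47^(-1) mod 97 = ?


Use the extended Euclidean algorithm on (97, 47); each row r = 97*s + 47*t:
r=97, s=1, t=0
r=47, s=0, t=1
q=2: r=3, s=1, t=-2   [97*(1) + 47*(-2) = 3]
q=15: r=2, s=-15, t=31   [97*(-15) + 47*(31) = 2]
q=1: r=1, s=16, t=-33   [97*(16) + 47*(-33) = 1]
q=2: r=0, s=-47, t=97   [97*(-47) + 47*(97) = 0]
GCD = 1 with t = -33, so 47*(-33) ≡ 1 (mod 97)
Inverse = -33 mod 97 = 64
Check: 47 * 64 = 3008 ≡ 1 (mod 97)

47^(-1) ≡ 64 (mod 97)


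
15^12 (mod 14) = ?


15^1 mod 14 = 1
15^2 mod 14 = 1
15^3 mod 14 = 1
15^4 mod 14 = 1
15^5 mod 14 = 1
15^6 mod 14 = 1
15^7 mod 14 = 1
15^8 mod 14 = 1
15^9 mod 14 = 1
15^10 mod 14 = 1
15^11 mod 14 = 1
15^12 mod 14 = 1


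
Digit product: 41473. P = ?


4 × 1 × 4 × 7 × 3 = 336


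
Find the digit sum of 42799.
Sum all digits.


4 + 2 + 7 + 9 + 9 = 31


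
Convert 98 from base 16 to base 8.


98 (base 16) = 152 (decimal)
152 (decimal) = 230 (base 8)


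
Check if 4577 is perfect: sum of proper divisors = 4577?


Proper divisors of 4577: 1, 23, 199
Sum = 1 + 23 + 199 = 223

No, 4577 is not perfect (223 ≠ 4577)


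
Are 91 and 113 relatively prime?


Euclidean algorithm:
113 = 1 * 91 + 22
91 = 4 * 22 + 3
22 = 7 * 3 + 1
3 = 3 * 1 + 0
GCD(91, 113) = 1

Yes, coprime (GCD = 1)


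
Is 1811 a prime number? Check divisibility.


Check divisors up to sqrt(1811) = 42.5558
No divisors found.
1811 is prime.

Yes, 1811 is prime


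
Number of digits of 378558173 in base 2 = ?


378558173 in base 2 = 10110100100000101011011011101
Number of digits = 29

29 digits (base 2)


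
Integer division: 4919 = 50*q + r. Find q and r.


4919 = 50 * 98 + 19
Check: 4900 + 19 = 4919

q = 98, r = 19


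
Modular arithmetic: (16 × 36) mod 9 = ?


16 × 36 = 576
576 mod 9 = 0


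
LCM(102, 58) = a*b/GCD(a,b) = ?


GCD(102, 58) = 2
LCM = 102*58/2 = 5916/2 = 2958

LCM = 2958


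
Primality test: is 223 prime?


Check divisors up to sqrt(223) = 14.9332
No divisors found.
223 is prime.

Yes, 223 is prime


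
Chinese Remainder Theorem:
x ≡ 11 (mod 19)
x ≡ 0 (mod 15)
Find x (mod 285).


M = 19*15 = 285
M1 = M/19 = 15, M2 = M/15 = 19
M1^(-1) mod 19 = 14, M2^(-1) mod 15 = 4
x = 11*15*14 + 0*19*4 = 2310
2310 mod 285 = 30
Check: 30 mod 19 = 11 ✓, 30 mod 15 = 0 ✓

x ≡ 30 (mod 285)


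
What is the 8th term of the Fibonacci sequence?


Sequence: 1, 1, 2, 3, 5, 8, 13, 21
F(8) = 21


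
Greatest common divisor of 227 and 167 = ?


227 = 1 * 167 + 60
167 = 2 * 60 + 47
60 = 1 * 47 + 13
47 = 3 * 13 + 8
13 = 1 * 8 + 5
8 = 1 * 5 + 3
5 = 1 * 3 + 2
3 = 1 * 2 + 1
2 = 2 * 1 + 0
GCD = 1


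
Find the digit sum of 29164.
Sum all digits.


2 + 9 + 1 + 6 + 4 = 22


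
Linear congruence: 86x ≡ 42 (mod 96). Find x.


GCD(86, 96) = 2 divides 42
Divide: 43x ≡ 21 (mod 48)
x ≡ 15 (mod 48)


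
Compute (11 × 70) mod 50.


11 × 70 = 770
770 mod 50 = 20


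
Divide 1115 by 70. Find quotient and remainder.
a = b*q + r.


1115 = 70 * 15 + 65
Check: 1050 + 65 = 1115

q = 15, r = 65


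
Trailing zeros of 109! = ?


floor(109/5) = 21
floor(109/25) = 4
Total = 25

25 trailing zeros


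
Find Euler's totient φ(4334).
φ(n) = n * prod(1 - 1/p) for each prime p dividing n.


4334 = 2 × 11 × 197
Prime factors: 2, 11, 197
φ(4334) = 4334 × (1-1/2) × (1-1/11) × (1-1/197)
= 4334 × 1/2 × 10/11 × 196/197 = 1960

φ(4334) = 1960


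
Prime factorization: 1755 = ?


1755 / 3 = 585
585 / 3 = 195
195 / 3 = 65
65 / 5 = 13
13 / 13 = 1
1755 = 3^3 × 5 × 13


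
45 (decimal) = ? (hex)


45 (base 10) = 45 (decimal)
45 (decimal) = 2D (base 16)


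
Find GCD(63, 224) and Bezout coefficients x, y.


Tabular extended Euclidean (each row: r = 63*s + 224*t):
r=63, s=1, t=0
r=224, s=0, t=1
q=0: r=63, s=1, t=0   [63*(1) + 224*(0) = 63]
q=3: r=35, s=-3, t=1   [63*(-3) + 224*(1) = 35]
q=1: r=28, s=4, t=-1   [63*(4) + 224*(-1) = 28]
q=1: r=7, s=-7, t=2   [63*(-7) + 224*(2) = 7]
q=4: r=0, s=32, t=-9   [63*(32) + 224*(-9) = 0]
GCD = 7; from the row with r=7: x=-7, y=2
Check: 63*(-7) + 224*(2) = -441 + 448 = 7

GCD = 7, x = -7, y = 2


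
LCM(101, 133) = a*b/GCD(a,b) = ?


GCD(101, 133) = 1
LCM = 101*133/1 = 13433/1 = 13433

LCM = 13433


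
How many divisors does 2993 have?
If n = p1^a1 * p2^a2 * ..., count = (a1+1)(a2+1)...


2993 = 41^1 × 73^1
d(2993) = (1+1) × (1+1) = 4

4 divisors


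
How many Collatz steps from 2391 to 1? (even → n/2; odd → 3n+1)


2391 → 7174 → 3587 → 10762 → 5381 → 16144 → 8072 → 4036 → 2018 → 1009 → 3028 → 1514 → 757 → 2272 → 1136 → 568 → 284 → 142 → 71 → 214 → 107 → 322 → 161 → 484 → 242 → 121 → 364 → 182 → 91 → 274 → 137 → 412 → 206 → 103 → 310 → 155 → 466 → 233 → 700 → 350 → 175 → 526 → 263 → 790 → 395 → 1186 → 593 → 1780 → 890 → 445 → 1336 → 668 → 334 → 167 → 502 → 251 → 754 → 377 → 1132 → 566 → 283 → 850 → 425 → 1276 → 638 → 319 → 958 → 479 → 1438 → 719 → 2158 → 1079 → 3238 → 1619 → 4858 → 2429 → 7288 → 3644 → 1822 → 911 → 2734 → 1367 → 4102 → 2051 → 6154 → 3077 → 9232 → 4616 → 2308 → 1154 → 577 → 1732 → 866 → 433 → 1300 → 650 → 325 → 976 → 488 → 244 → 122 → 61 → 184 → 92 → 46 → 23 → 70 → 35 → 106 → 53 → 160 → 80 → 40 → 20 → 10 → 5 → 16 → 8 → 4 → 2 → 1
Total steps = 120

120 steps


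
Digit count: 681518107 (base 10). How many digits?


681518107 has 9 digits in base 10
floor(log10(681518107)) + 1 = floor(8.8335) + 1 = 9

9 digits (base 10)


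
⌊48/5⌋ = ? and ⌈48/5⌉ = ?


48/5 = 9.6000
floor = 9
ceil = 10

floor = 9, ceil = 10


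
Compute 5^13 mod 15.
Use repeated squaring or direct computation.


5^1 mod 15 = 5
5^2 mod 15 = 10
5^3 mod 15 = 5
5^4 mod 15 = 10
5^5 mod 15 = 5
5^6 mod 15 = 10
5^7 mod 15 = 5
5^8 mod 15 = 10
5^9 mod 15 = 5
5^10 mod 15 = 10
5^11 mod 15 = 5
5^12 mod 15 = 10
5^13 mod 15 = 5


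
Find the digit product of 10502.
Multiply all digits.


1 × 0 × 5 × 0 × 2 = 0


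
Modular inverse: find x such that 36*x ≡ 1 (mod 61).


Use the extended Euclidean algorithm on (61, 36); each row r = 61*s + 36*t:
r=61, s=1, t=0
r=36, s=0, t=1
q=1: r=25, s=1, t=-1   [61*(1) + 36*(-1) = 25]
q=1: r=11, s=-1, t=2   [61*(-1) + 36*(2) = 11]
q=2: r=3, s=3, t=-5   [61*(3) + 36*(-5) = 3]
q=3: r=2, s=-10, t=17   [61*(-10) + 36*(17) = 2]
q=1: r=1, s=13, t=-22   [61*(13) + 36*(-22) = 1]
q=2: r=0, s=-36, t=61   [61*(-36) + 36*(61) = 0]
GCD = 1 with t = -22, so 36*(-22) ≡ 1 (mod 61)
Inverse = -22 mod 61 = 39
Check: 36 * 39 = 1404 ≡ 1 (mod 61)

36^(-1) ≡ 39 (mod 61)


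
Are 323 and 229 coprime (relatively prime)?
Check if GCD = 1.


Euclidean algorithm:
323 = 1 * 229 + 94
229 = 2 * 94 + 41
94 = 2 * 41 + 12
41 = 3 * 12 + 5
12 = 2 * 5 + 2
5 = 2 * 2 + 1
2 = 2 * 1 + 0
GCD(323, 229) = 1

Yes, coprime (GCD = 1)


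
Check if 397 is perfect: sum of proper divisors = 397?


Proper divisors of 397: 1
Sum = 1 = 1

No, 397 is not perfect (1 ≠ 397)


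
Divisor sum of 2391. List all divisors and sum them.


Divisors of 2391: 1, 3, 797, 2391
Sum = 1 + 3 + 797 + 2391 = 3192

σ(2391) = 3192


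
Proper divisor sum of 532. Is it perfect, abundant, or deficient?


Proper divisors: 1, 2, 4, 7, 14, 19, 28, 38, 76, 133, 266
Sum = 1 + 2 + 4 + 7 + 14 + 19 + 28 + 38 + 76 + 133 + 266 = 588
588 > 532 → abundant

s(532) = 588 (abundant)


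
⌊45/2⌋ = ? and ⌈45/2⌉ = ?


45/2 = 22.5000
floor = 22
ceil = 23

floor = 22, ceil = 23


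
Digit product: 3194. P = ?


3 × 1 × 9 × 4 = 108


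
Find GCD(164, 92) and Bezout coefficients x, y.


Tabular extended Euclidean (each row: r = 164*s + 92*t):
r=164, s=1, t=0
r=92, s=0, t=1
q=1: r=72, s=1, t=-1   [164*(1) + 92*(-1) = 72]
q=1: r=20, s=-1, t=2   [164*(-1) + 92*(2) = 20]
q=3: r=12, s=4, t=-7   [164*(4) + 92*(-7) = 12]
q=1: r=8, s=-5, t=9   [164*(-5) + 92*(9) = 8]
q=1: r=4, s=9, t=-16   [164*(9) + 92*(-16) = 4]
q=2: r=0, s=-23, t=41   [164*(-23) + 92*(41) = 0]
GCD = 4; from the row with r=4: x=9, y=-16
Check: 164*(9) + 92*(-16) = 1476 - 1472 = 4

GCD = 4, x = 9, y = -16


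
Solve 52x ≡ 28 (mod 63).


GCD(52, 63) = 1, unique solution
a^(-1) mod 63 = 40
x = 40 * 28 mod 63 = 49

x ≡ 49 (mod 63)


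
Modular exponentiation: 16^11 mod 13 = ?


16^1 mod 13 = 3
16^2 mod 13 = 9
16^3 mod 13 = 1
16^4 mod 13 = 3
16^5 mod 13 = 9
16^6 mod 13 = 1
16^7 mod 13 = 3
16^8 mod 13 = 9
16^9 mod 13 = 1
16^10 mod 13 = 3
16^11 mod 13 = 9


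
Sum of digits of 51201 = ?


5 + 1 + 2 + 0 + 1 = 9


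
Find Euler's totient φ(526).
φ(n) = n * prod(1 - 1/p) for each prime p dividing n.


526 = 2 × 263
Prime factors: 2, 263
φ(526) = 526 × (1-1/2) × (1-1/263)
= 526 × 1/2 × 262/263 = 262

φ(526) = 262


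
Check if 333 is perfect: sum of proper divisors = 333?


Proper divisors of 333: 1, 3, 9, 37, 111
Sum = 1 + 3 + 9 + 37 + 111 = 161

No, 333 is not perfect (161 ≠ 333)


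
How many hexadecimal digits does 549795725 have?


549795725 in base 16 = 20C5378D
Number of digits = 8

8 digits (base 16)


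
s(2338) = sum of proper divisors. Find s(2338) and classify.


Proper divisors: 1, 2, 7, 14, 167, 334, 1169
Sum = 1 + 2 + 7 + 14 + 167 + 334 + 1169 = 1694
1694 < 2338 → deficient

s(2338) = 1694 (deficient)


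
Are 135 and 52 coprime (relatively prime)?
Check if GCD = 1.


Euclidean algorithm:
135 = 2 * 52 + 31
52 = 1 * 31 + 21
31 = 1 * 21 + 10
21 = 2 * 10 + 1
10 = 10 * 1 + 0
GCD(135, 52) = 1

Yes, coprime (GCD = 1)


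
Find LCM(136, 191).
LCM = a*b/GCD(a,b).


GCD(136, 191) = 1
LCM = 136*191/1 = 25976/1 = 25976

LCM = 25976


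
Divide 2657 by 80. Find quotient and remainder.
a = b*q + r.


2657 = 80 * 33 + 17
Check: 2640 + 17 = 2657

q = 33, r = 17


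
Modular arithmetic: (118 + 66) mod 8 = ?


118 + 66 = 184
184 mod 8 = 0


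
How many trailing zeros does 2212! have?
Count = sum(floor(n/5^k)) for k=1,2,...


floor(2212/5) = 442
floor(2212/25) = 88
floor(2212/125) = 17
floor(2212/625) = 3
Total = 550

550 trailing zeros


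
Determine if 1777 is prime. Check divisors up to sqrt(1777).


Check divisors up to sqrt(1777) = 42.1545
No divisors found.
1777 is prime.

Yes, 1777 is prime


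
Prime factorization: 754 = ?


754 / 2 = 377
377 / 13 = 29
29 / 29 = 1
754 = 2 × 13 × 29


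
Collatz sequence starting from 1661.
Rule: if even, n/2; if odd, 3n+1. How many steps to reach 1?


1661 → 4984 → 2492 → 1246 → 623 → 1870 → 935 → 2806 → 1403 → 4210 → 2105 → 6316 → 3158 → 1579 → 4738 → 2369 → 7108 → 3554 → 1777 → 5332 → 2666 → 1333 → 4000 → 2000 → 1000 → 500 → 250 → 125 → 376 → 188 → 94 → 47 → 142 → 71 → 214 → 107 → 322 → 161 → 484 → 242 → 121 → 364 → 182 → 91 → 274 → 137 → 412 → 206 → 103 → 310 → 155 → 466 → 233 → 700 → 350 → 175 → 526 → 263 → 790 → 395 → 1186 → 593 → 1780 → 890 → 445 → 1336 → 668 → 334 → 167 → 502 → 251 → 754 → 377 → 1132 → 566 → 283 → 850 → 425 → 1276 → 638 → 319 → 958 → 479 → 1438 → 719 → 2158 → 1079 → 3238 → 1619 → 4858 → 2429 → 7288 → 3644 → 1822 → 911 → 2734 → 1367 → 4102 → 2051 → 6154 → 3077 → 9232 → 4616 → 2308 → 1154 → 577 → 1732 → 866 → 433 → 1300 → 650 → 325 → 976 → 488 → 244 → 122 → 61 → 184 → 92 → 46 → 23 → 70 → 35 → 106 → 53 → 160 → 80 → 40 → 20 → 10 → 5 → 16 → 8 → 4 → 2 → 1
Total steps = 135

135 steps


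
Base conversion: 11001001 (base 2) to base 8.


11001001 (base 2) = 201 (decimal)
201 (decimal) = 311 (base 8)


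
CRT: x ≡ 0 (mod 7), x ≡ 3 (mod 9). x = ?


M = 7*9 = 63
M1 = M/7 = 9, M2 = M/9 = 7
M1^(-1) mod 7 = 4, M2^(-1) mod 9 = 4
x = 0*9*4 + 3*7*4 = 84
84 mod 63 = 21
Check: 21 mod 7 = 0 ✓, 21 mod 9 = 3 ✓

x ≡ 21 (mod 63)


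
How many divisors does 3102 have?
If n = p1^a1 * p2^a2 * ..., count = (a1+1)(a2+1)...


3102 = 2^1 × 3^1 × 11^1 × 47^1
d(3102) = (1+1) × (1+1) × (1+1) × (1+1) = 16

16 divisors
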